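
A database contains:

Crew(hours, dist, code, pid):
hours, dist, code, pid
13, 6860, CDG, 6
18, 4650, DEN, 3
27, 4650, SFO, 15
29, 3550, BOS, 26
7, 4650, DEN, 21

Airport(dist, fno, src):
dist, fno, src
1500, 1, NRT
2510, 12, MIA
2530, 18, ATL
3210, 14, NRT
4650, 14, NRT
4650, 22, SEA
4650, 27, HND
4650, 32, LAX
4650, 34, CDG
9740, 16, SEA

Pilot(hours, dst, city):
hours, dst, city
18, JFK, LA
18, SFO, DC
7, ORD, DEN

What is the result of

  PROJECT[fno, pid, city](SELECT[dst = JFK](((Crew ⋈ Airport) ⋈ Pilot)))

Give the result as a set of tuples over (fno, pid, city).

{(14, 3, LA), (22, 3, LA), (27, 3, LA), (32, 3, LA), (34, 3, LA)}

Natural join on dist: {(18, 4650, DEN, 3, 14, NRT), (18, 4650, DEN, 3, 22, SEA), (18, 4650, DEN, 3, 27, HND), (18, 4650, DEN, 3, 32, LAX), (18, 4650, DEN, 3, 34, CDG), (27, 4650, SFO, 15, 14, NRT), (27, 4650, SFO, 15, 22, SEA), (27, 4650, SFO, 15, 27, HND), (27, 4650, SFO, 15, 32, LAX), (27, 4650, SFO, 15, 34, CDG), (7, 4650, DEN, 21, 14, NRT), (7, 4650, DEN, 21, 22, SEA), (7, 4650, DEN, 21, 27, HND), (7, 4650, DEN, 21, 32, LAX), (7, 4650, DEN, 21, 34, CDG)}
Natural join on hours: {(18, 4650, DEN, 3, 14, NRT, JFK, LA), (18, 4650, DEN, 3, 14, NRT, SFO, DC), (18, 4650, DEN, 3, 22, SEA, JFK, LA), (18, 4650, DEN, 3, 22, SEA, SFO, DC), (18, 4650, DEN, 3, 27, HND, JFK, LA), (18, 4650, DEN, 3, 27, HND, SFO, DC), (18, 4650, DEN, 3, 32, LAX, JFK, LA), (18, 4650, DEN, 3, 32, LAX, SFO, DC), (18, 4650, DEN, 3, 34, CDG, JFK, LA), (18, 4650, DEN, 3, 34, CDG, SFO, DC), (7, 4650, DEN, 21, 14, NRT, ORD, DEN), (7, 4650, DEN, 21, 22, SEA, ORD, DEN), (7, 4650, DEN, 21, 27, HND, ORD, DEN), (7, 4650, DEN, 21, 32, LAX, ORD, DEN), (7, 4650, DEN, 21, 34, CDG, ORD, DEN)}
Selection dst = JFK: {(18, 4650, DEN, 3, 14, NRT, JFK, LA), (18, 4650, DEN, 3, 22, SEA, JFK, LA), (18, 4650, DEN, 3, 27, HND, JFK, LA), (18, 4650, DEN, 3, 32, LAX, JFK, LA), (18, 4650, DEN, 3, 34, CDG, JFK, LA)}
Projecting to fno, pid, city: {(14, 3, LA), (22, 3, LA), (27, 3, LA), (32, 3, LA), (34, 3, LA)}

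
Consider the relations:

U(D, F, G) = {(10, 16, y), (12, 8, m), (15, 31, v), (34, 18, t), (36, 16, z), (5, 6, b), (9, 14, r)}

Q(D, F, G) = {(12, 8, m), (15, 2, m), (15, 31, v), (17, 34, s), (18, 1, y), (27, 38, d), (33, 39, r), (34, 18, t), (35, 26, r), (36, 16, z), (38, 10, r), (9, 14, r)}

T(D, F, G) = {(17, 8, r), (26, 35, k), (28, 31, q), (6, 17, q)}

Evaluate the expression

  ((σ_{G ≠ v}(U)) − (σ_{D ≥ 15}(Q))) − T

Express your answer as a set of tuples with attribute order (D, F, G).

Filtering on G ≠ v leaves {(10, 16, y), (12, 8, m), (34, 18, t), (36, 16, z), (5, 6, b), (9, 14, r)}.
Filtering on D ≥ 15 leaves {(15, 2, m), (15, 31, v), (17, 34, s), (18, 1, y), (27, 38, d), (33, 39, r), (34, 18, t), (35, 26, r), (36, 16, z), (38, 10, r)}.
Taking the difference: {(10, 16, y), (12, 8, m), (5, 6, b), (9, 14, r)}
Taking the difference: {(10, 16, y), (12, 8, m), (5, 6, b), (9, 14, r)}

{(10, 16, y), (12, 8, m), (5, 6, b), (9, 14, r)}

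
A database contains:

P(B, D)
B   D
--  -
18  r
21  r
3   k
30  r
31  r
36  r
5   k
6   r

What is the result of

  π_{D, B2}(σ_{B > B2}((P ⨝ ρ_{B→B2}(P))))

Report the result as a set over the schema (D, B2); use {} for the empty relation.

ρ[B→B2]: schema becomes (B2, D); tuples unchanged.
Natural join on D: {(18, r, 18), (18, r, 21), (18, r, 30), (18, r, 31), (18, r, 36), (18, r, 6), (21, r, 18), (21, r, 21), (21, r, 30), (21, r, 31), (21, r, 36), (21, r, 6), (3, k, 3), (3, k, 5), (30, r, 18), (30, r, 21), (30, r, 30), (30, r, 31), (30, r, 36), (30, r, 6), (31, r, 18), (31, r, 21), (31, r, 30), (31, r, 31), (31, r, 36), (31, r, 6), (36, r, 18), (36, r, 21), (36, r, 30), (36, r, 31), (36, r, 36), (36, r, 6), (5, k, 3), (5, k, 5), (6, r, 18), (6, r, 21), (6, r, 30), (6, r, 31), (6, r, 36), (6, r, 6)}
σ[B > B2]: keep tuples satisfying B > B2 → {(18, r, 6), (21, r, 18), (21, r, 6), (30, r, 18), (30, r, 21), (30, r, 6), (31, r, 18), (31, r, 21), (31, r, 30), (31, r, 6), (36, r, 18), (36, r, 21), (36, r, 30), (36, r, 31), (36, r, 6), (5, k, 3)}
π[D, B2]: project onto (D, B2) (10 duplicate(s) eliminated) → {(k, 3), (r, 18), (r, 21), (r, 30), (r, 31), (r, 6)}

{(k, 3), (r, 18), (r, 21), (r, 30), (r, 31), (r, 6)}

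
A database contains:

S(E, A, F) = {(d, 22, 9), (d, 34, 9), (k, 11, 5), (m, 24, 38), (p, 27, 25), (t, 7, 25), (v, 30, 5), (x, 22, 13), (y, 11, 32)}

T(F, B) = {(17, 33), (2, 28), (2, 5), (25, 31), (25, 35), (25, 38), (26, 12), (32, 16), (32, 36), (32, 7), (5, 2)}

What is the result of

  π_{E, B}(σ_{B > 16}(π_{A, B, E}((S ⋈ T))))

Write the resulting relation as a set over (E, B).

{(p, 31), (p, 35), (p, 38), (t, 31), (t, 35), (t, 38), (y, 36)}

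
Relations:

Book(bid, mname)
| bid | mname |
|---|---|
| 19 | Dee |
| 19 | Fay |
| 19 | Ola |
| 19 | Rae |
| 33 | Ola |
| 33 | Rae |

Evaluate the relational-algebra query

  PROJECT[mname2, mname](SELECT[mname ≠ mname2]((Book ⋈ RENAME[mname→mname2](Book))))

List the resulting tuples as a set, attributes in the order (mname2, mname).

{(Dee, Fay), (Dee, Ola), (Dee, Rae), (Fay, Dee), (Fay, Ola), (Fay, Rae), (Ola, Dee), (Ola, Fay), (Ola, Rae), (Rae, Dee), (Rae, Fay), (Rae, Ola)}

ρ[mname→mname2]: schema becomes (bid, mname2); tuples unchanged.
Joining Book and RENAME[mname→mname2](Book) on bid yields {(19, Dee, Dee), (19, Dee, Fay), (19, Dee, Ola), (19, Dee, Rae), (19, Fay, Dee), (19, Fay, Fay), (19, Fay, Ola), (19, Fay, Rae), (19, Ola, Dee), (19, Ola, Fay), (19, Ola, Ola), (19, Ola, Rae), (19, Rae, Dee), (19, Rae, Fay), (19, Rae, Ola), (19, Rae, Rae), (33, Ola, Ola), (33, Ola, Rae), (33, Rae, Ola), (33, Rae, Rae)}.
Filtering on mname ≠ mname2 leaves {(19, Dee, Fay), (19, Dee, Ola), (19, Dee, Rae), (19, Fay, Dee), (19, Fay, Ola), (19, Fay, Rae), (19, Ola, Dee), (19, Ola, Fay), (19, Ola, Rae), (19, Rae, Dee), (19, Rae, Fay), (19, Rae, Ola), (33, Ola, Rae), (33, Rae, Ola)}.
π_{mname2, mname} gives {(Dee, Fay), (Dee, Ola), (Dee, Rae), (Fay, Dee), (Fay, Ola), (Fay, Rae), (Ola, Dee), (Ola, Fay), (Ola, Rae), (Rae, Dee), (Rae, Fay), (Rae, Ola)} (2 duplicate(s) eliminated).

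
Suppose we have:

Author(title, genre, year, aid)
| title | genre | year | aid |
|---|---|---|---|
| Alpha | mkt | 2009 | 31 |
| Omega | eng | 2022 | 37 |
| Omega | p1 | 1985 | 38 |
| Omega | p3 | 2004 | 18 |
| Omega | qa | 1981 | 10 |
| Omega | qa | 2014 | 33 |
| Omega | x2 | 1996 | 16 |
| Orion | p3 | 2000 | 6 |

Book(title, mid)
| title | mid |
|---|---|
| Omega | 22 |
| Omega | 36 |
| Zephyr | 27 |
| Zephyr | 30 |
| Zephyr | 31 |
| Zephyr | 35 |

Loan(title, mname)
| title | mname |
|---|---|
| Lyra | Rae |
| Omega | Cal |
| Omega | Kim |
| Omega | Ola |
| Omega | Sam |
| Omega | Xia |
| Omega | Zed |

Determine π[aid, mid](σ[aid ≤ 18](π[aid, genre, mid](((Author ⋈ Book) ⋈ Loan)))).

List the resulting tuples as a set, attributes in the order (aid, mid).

{(10, 22), (10, 36), (16, 22), (16, 36), (18, 22), (18, 36)}

Joining Author and Book on title yields {(Omega, eng, 2022, 37, 22), (Omega, eng, 2022, 37, 36), (Omega, p1, 1985, 38, 22), (Omega, p1, 1985, 38, 36), (Omega, p3, 2004, 18, 22), (Omega, p3, 2004, 18, 36), (Omega, qa, 1981, 10, 22), (Omega, qa, 1981, 10, 36), (Omega, qa, 2014, 33, 22), (Omega, qa, 2014, 33, 36), (Omega, x2, 1996, 16, 22), (Omega, x2, 1996, 16, 36)}.
Joining (Author ⋈ Book) and Loan on title yields {(Omega, eng, 2022, 37, 22, Cal), (Omega, eng, 2022, 37, 22, Kim), (Omega, eng, 2022, 37, 22, Ola), (Omega, eng, 2022, 37, 22, Sam), (Omega, eng, 2022, 37, 22, Xia), (Omega, eng, 2022, 37, 22, Zed), (Omega, eng, 2022, 37, 36, Cal), (Omega, eng, 2022, 37, 36, Kim), (Omega, eng, 2022, 37, 36, Ola), (Omega, eng, 2022, 37, 36, Sam), (Omega, eng, 2022, 37, 36, Xia), (Omega, eng, 2022, 37, 36, Zed), (Omega, p1, 1985, 38, 22, Cal), (Omega, p1, 1985, 38, 22, Kim), (Omega, p1, 1985, 38, 22, Ola), (Omega, p1, 1985, 38, 22, Sam), (Omega, p1, 1985, 38, 22, Xia), (Omega, p1, 1985, 38, 22, Zed), (Omega, p1, 1985, 38, 36, Cal), (Omega, p1, 1985, 38, 36, Kim), (Omega, p1, 1985, 38, 36, Ola), (Omega, p1, 1985, 38, 36, Sam), (Omega, p1, 1985, 38, 36, Xia), (Omega, p1, 1985, 38, 36, Zed), (Omega, p3, 2004, 18, 22, Cal), (Omega, p3, 2004, 18, 22, Kim), (Omega, p3, 2004, 18, 22, Ola), (Omega, p3, 2004, 18, 22, Sam), (Omega, p3, 2004, 18, 22, Xia), (Omega, p3, 2004, 18, 22, Zed), (Omega, p3, 2004, 18, 36, Cal), (Omega, p3, 2004, 18, 36, Kim), (Omega, p3, 2004, 18, 36, Ola), (Omega, p3, 2004, 18, 36, Sam), (Omega, p3, 2004, 18, 36, Xia), (Omega, p3, 2004, 18, 36, Zed), (Omega, qa, 1981, 10, 22, Cal), (Omega, qa, 1981, 10, 22, Kim), (Omega, qa, 1981, 10, 22, Ola), (Omega, qa, 1981, 10, 22, Sam), (Omega, qa, 1981, 10, 22, Xia), (Omega, qa, 1981, 10, 22, Zed), (Omega, qa, 1981, 10, 36, Cal), (Omega, qa, 1981, 10, 36, Kim), (Omega, qa, 1981, 10, 36, Ola), (Omega, qa, 1981, 10, 36, Sam), (Omega, qa, 1981, 10, 36, Xia), (Omega, qa, 1981, 10, 36, Zed), (Omega, qa, 2014, 33, 22, Cal), (Omega, qa, 2014, 33, 22, Kim), (Omega, qa, 2014, 33, 22, Ola), (Omega, qa, 2014, 33, 22, Sam), (Omega, qa, 2014, 33, 22, Xia), (Omega, qa, 2014, 33, 22, Zed), (Omega, qa, 2014, 33, 36, Cal), (Omega, qa, 2014, 33, 36, Kim), (Omega, qa, 2014, 33, 36, Ola), (Omega, qa, 2014, 33, 36, Sam), (Omega, qa, 2014, 33, 36, Xia), (Omega, qa, 2014, 33, 36, Zed), (Omega, x2, 1996, 16, 22, Cal), (Omega, x2, 1996, 16, 22, Kim), (Omega, x2, 1996, 16, 22, Ola), (Omega, x2, 1996, 16, 22, Sam), (Omega, x2, 1996, 16, 22, Xia), (Omega, x2, 1996, 16, 22, Zed), (Omega, x2, 1996, 16, 36, Cal), (Omega, x2, 1996, 16, 36, Kim), (Omega, x2, 1996, 16, 36, Ola), (Omega, x2, 1996, 16, 36, Sam), (Omega, x2, 1996, 16, 36, Xia), (Omega, x2, 1996, 16, 36, Zed)}.
Projecting to aid, genre, mid (60 duplicate(s) eliminated): {(10, qa, 22), (10, qa, 36), (16, x2, 22), (16, x2, 36), (18, p3, 22), (18, p3, 36), (33, qa, 22), (33, qa, 36), (37, eng, 22), (37, eng, 36), (38, p1, 22), (38, p1, 36)}
Selection aid ≤ 18: {(10, qa, 22), (10, qa, 36), (16, x2, 22), (16, x2, 36), (18, p3, 22), (18, p3, 36)}
Projecting to aid, mid: {(10, 22), (10, 36), (16, 22), (16, 36), (18, 22), (18, 36)}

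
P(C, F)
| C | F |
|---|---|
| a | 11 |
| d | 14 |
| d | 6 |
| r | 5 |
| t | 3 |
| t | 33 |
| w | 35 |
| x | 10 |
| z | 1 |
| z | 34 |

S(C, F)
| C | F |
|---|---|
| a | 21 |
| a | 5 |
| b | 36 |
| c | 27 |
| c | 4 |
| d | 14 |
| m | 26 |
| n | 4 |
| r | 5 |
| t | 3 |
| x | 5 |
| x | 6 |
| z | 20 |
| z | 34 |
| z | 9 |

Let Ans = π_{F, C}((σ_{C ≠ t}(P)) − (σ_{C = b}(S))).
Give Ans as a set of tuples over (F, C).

{(1, z), (10, x), (11, a), (14, d), (34, z), (35, w), (5, r), (6, d)}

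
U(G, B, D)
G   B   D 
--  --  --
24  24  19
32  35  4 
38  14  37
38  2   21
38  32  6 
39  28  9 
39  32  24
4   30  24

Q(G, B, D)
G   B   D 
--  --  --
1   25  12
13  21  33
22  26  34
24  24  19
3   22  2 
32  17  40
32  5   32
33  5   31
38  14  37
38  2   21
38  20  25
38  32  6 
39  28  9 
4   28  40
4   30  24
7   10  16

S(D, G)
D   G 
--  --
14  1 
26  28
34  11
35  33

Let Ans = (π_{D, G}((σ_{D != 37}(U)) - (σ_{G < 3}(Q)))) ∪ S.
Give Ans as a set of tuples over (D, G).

{(14, 1), (19, 24), (21, 38), (24, 39), (24, 4), (26, 28), (34, 11), (35, 33), (4, 32), (6, 38), (9, 39)}

Filtering on D != 37 leaves {(24, 24, 19), (32, 35, 4), (38, 2, 21), (38, 32, 6), (39, 28, 9), (39, 32, 24), (4, 30, 24)}.
Filtering on G < 3 leaves {(1, 25, 12)}.
Taking the difference: {(24, 24, 19), (32, 35, 4), (38, 2, 21), (38, 32, 6), (39, 28, 9), (39, 32, 24), (4, 30, 24)}
π_{D, G} gives {(19, 24), (21, 38), (24, 39), (24, 4), (4, 32), (6, 38), (9, 39)}.
Taking the union: {(14, 1), (19, 24), (21, 38), (24, 39), (24, 4), (26, 28), (34, 11), (35, 33), (4, 32), (6, 38), (9, 39)}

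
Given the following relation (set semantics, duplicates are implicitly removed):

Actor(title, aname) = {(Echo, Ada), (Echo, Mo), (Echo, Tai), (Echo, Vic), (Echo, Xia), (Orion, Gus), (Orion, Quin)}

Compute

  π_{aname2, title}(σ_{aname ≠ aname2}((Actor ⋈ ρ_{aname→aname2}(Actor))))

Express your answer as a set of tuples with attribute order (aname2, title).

{(Ada, Echo), (Gus, Orion), (Mo, Echo), (Quin, Orion), (Tai, Echo), (Vic, Echo), (Xia, Echo)}

ρ[aname→aname2]: schema becomes (title, aname2); tuples unchanged.
Actor ⋈ ρ_{aname→aname2}(Actor) (natural join on title): {(Echo, Ada, Ada), (Echo, Ada, Mo), (Echo, Ada, Tai), (Echo, Ada, Vic), (Echo, Ada, Xia), (Echo, Mo, Ada), (Echo, Mo, Mo), (Echo, Mo, Tai), (Echo, Mo, Vic), (Echo, Mo, Xia), (Echo, Tai, Ada), (Echo, Tai, Mo), (Echo, Tai, Tai), (Echo, Tai, Vic), (Echo, Tai, Xia), (Echo, Vic, Ada), (Echo, Vic, Mo), (Echo, Vic, Tai), (Echo, Vic, Vic), (Echo, Vic, Xia), (Echo, Xia, Ada), (Echo, Xia, Mo), (Echo, Xia, Tai), (Echo, Xia, Vic), (Echo, Xia, Xia), (Orion, Gus, Gus), (Orion, Gus, Quin), (Orion, Quin, Gus), (Orion, Quin, Quin)}
Filtering on aname ≠ aname2 leaves {(Echo, Ada, Mo), (Echo, Ada, Tai), (Echo, Ada, Vic), (Echo, Ada, Xia), (Echo, Mo, Ada), (Echo, Mo, Tai), (Echo, Mo, Vic), (Echo, Mo, Xia), (Echo, Tai, Ada), (Echo, Tai, Mo), (Echo, Tai, Vic), (Echo, Tai, Xia), (Echo, Vic, Ada), (Echo, Vic, Mo), (Echo, Vic, Tai), (Echo, Vic, Xia), (Echo, Xia, Ada), (Echo, Xia, Mo), (Echo, Xia, Tai), (Echo, Xia, Vic), (Orion, Gus, Quin), (Orion, Quin, Gus)}.
π_{aname2, title} gives {(Ada, Echo), (Gus, Orion), (Mo, Echo), (Quin, Orion), (Tai, Echo), (Vic, Echo), (Xia, Echo)} (15 duplicate(s) eliminated).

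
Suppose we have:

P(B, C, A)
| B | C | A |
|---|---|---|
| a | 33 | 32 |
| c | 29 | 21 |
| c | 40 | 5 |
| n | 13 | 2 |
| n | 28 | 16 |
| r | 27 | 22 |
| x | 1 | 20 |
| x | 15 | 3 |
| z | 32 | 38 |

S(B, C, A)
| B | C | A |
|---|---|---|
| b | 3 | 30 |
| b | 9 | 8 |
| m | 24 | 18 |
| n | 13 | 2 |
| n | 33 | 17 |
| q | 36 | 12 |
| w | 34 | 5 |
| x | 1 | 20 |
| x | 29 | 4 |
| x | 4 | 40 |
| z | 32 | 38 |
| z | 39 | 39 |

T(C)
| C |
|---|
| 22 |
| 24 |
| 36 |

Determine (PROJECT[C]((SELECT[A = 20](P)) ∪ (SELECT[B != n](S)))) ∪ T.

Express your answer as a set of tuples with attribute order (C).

Selection A = 20: {(x, 1, 20)}
Selection B != n: {(b, 3, 30), (b, 9, 8), (m, 24, 18), (q, 36, 12), (w, 34, 5), (x, 1, 20), (x, 29, 4), (x, 4, 40), (z, 32, 38), (z, 39, 39)}
Set union of the two operands is {(b, 3, 30), (b, 9, 8), (m, 24, 18), (q, 36, 12), (w, 34, 5), (x, 1, 20), (x, 29, 4), (x, 4, 40), (z, 32, 38), (z, 39, 39)}.
π_{C} gives {1, 24, 29, 3, 32, 34, 36, 39, 4, 9}.
Set union of the two operands is {1, 22, 24, 29, 3, 32, 34, 36, 39, 4, 9}.

{1, 22, 24, 29, 3, 32, 34, 36, 39, 4, 9}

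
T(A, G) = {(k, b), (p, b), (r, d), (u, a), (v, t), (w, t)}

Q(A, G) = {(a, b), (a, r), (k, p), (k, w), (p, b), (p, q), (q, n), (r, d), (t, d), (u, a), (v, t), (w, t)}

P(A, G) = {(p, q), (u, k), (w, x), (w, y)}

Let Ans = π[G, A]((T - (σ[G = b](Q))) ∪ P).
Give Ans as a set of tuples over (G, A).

{(a, u), (b, k), (d, r), (k, u), (q, p), (t, v), (t, w), (x, w), (y, w)}

Filtering on G = b leaves {(a, b), (p, b)}.
Taking the difference: {(k, b), (r, d), (u, a), (v, t), (w, t)}
Taking the union: {(k, b), (p, q), (r, d), (u, a), (u, k), (v, t), (w, t), (w, x), (w, y)}
π_{G, A} gives {(a, u), (b, k), (d, r), (k, u), (q, p), (t, v), (t, w), (x, w), (y, w)}.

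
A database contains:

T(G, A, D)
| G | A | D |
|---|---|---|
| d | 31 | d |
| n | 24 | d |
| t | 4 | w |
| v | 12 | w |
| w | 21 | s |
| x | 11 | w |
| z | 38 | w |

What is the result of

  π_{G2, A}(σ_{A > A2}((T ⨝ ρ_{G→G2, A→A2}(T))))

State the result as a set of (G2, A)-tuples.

{(n, 31), (t, 11), (t, 12), (t, 38), (v, 38), (x, 12), (x, 38)}

ρ[G→G2, A→A2]: schema becomes (G2, A2, D); tuples unchanged.
Joining T and ρ_{G→G2, A→A2}(T) on D yields {(d, 31, d, d, 31), (d, 31, d, n, 24), (n, 24, d, d, 31), (n, 24, d, n, 24), (t, 4, w, t, 4), (t, 4, w, v, 12), (t, 4, w, x, 11), (t, 4, w, z, 38), (v, 12, w, t, 4), (v, 12, w, v, 12), (v, 12, w, x, 11), (v, 12, w, z, 38), (w, 21, s, w, 21), (x, 11, w, t, 4), (x, 11, w, v, 12), (x, 11, w, x, 11), (x, 11, w, z, 38), (z, 38, w, t, 4), (z, 38, w, v, 12), (z, 38, w, x, 11), (z, 38, w, z, 38)}.
σ[A > A2]: keep tuples satisfying A > A2 → {(d, 31, d, n, 24), (v, 12, w, t, 4), (v, 12, w, x, 11), (x, 11, w, t, 4), (z, 38, w, t, 4), (z, 38, w, v, 12), (z, 38, w, x, 11)}
π_{G2, A} gives {(n, 31), (t, 11), (t, 12), (t, 38), (v, 38), (x, 12), (x, 38)}.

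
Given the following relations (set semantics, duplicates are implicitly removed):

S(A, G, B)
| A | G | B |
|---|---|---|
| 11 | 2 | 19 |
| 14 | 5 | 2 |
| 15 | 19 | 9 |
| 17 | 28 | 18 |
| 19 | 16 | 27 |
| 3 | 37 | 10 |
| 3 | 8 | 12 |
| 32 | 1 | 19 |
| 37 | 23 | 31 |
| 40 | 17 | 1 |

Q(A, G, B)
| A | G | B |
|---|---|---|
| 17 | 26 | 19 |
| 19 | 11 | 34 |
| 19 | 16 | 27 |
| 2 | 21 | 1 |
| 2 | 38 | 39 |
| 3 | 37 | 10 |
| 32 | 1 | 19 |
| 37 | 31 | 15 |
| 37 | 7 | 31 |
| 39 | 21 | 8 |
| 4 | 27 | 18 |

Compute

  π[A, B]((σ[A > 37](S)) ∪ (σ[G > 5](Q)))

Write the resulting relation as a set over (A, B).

Filtering on A > 37 leaves {(40, 17, 1)}.
Filtering on G > 5 leaves {(17, 26, 19), (19, 11, 34), (19, 16, 27), (2, 21, 1), (2, 38, 39), (3, 37, 10), (37, 31, 15), (37, 7, 31), (39, 21, 8), (4, 27, 18)}.
Taking the union: {(17, 26, 19), (19, 11, 34), (19, 16, 27), (2, 21, 1), (2, 38, 39), (3, 37, 10), (37, 31, 15), (37, 7, 31), (39, 21, 8), (4, 27, 18), (40, 17, 1)}
Keep only column(s) A, B: {(17, 19), (19, 27), (19, 34), (2, 1), (2, 39), (3, 10), (37, 15), (37, 31), (39, 8), (4, 18), (40, 1)}

{(17, 19), (19, 27), (19, 34), (2, 1), (2, 39), (3, 10), (37, 15), (37, 31), (39, 8), (4, 18), (40, 1)}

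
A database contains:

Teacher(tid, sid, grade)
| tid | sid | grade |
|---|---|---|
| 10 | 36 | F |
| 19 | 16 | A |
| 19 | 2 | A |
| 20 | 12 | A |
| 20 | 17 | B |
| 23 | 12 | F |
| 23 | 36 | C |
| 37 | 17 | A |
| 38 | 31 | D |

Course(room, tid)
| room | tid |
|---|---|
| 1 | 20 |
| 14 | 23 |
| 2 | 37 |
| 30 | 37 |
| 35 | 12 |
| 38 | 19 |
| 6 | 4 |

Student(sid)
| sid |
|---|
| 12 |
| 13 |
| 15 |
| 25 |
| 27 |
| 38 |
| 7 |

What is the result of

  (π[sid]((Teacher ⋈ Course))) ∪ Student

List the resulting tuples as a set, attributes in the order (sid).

{12, 13, 15, 16, 17, 2, 25, 27, 36, 38, 7}

Teacher ⋈ Course (natural join on tid): {(19, 16, A, 38), (19, 2, A, 38), (20, 12, A, 1), (20, 17, B, 1), (23, 12, F, 14), (23, 36, C, 14), (37, 17, A, 2), (37, 17, A, 30)}
π[sid]: project onto (sid) (3 duplicate(s) eliminated) → {12, 16, 17, 2, 36}
Union: {12, 16, 17, 2, 36} with {12, 13, 15, 25, 27, 38, 7} → {12, 13, 15, 16, 17, 2, 25, 27, 36, 38, 7}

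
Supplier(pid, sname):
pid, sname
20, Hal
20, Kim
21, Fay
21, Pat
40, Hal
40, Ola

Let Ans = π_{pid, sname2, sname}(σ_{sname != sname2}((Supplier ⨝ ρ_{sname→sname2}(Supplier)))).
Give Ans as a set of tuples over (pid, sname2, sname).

{(20, Hal, Kim), (20, Kim, Hal), (21, Fay, Pat), (21, Pat, Fay), (40, Hal, Ola), (40, Ola, Hal)}

ρ[sname→sname2]: schema becomes (pid, sname2); tuples unchanged.
Joining Supplier and ρ_{sname→sname2}(Supplier) on pid yields {(20, Hal, Hal), (20, Hal, Kim), (20, Kim, Hal), (20, Kim, Kim), (21, Fay, Fay), (21, Fay, Pat), (21, Pat, Fay), (21, Pat, Pat), (40, Hal, Hal), (40, Hal, Ola), (40, Ola, Hal), (40, Ola, Ola)}.
Selection sname != sname2: {(20, Hal, Kim), (20, Kim, Hal), (21, Fay, Pat), (21, Pat, Fay), (40, Hal, Ola), (40, Ola, Hal)}
π[pid, sname2, sname]: project onto (pid, sname2, sname) → {(20, Hal, Kim), (20, Kim, Hal), (21, Fay, Pat), (21, Pat, Fay), (40, Hal, Ola), (40, Ola, Hal)}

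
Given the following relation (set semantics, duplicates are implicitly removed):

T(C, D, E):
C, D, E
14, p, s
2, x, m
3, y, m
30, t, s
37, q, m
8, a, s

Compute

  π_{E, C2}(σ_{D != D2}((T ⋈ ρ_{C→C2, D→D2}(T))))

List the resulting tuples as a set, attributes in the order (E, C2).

ρ[C→C2, D→D2]: schema becomes (C2, D2, E); tuples unchanged.
Joining T and ρ_{C→C2, D→D2}(T) on E yields {(14, p, s, 14, p), (14, p, s, 30, t), (14, p, s, 8, a), (2, x, m, 2, x), (2, x, m, 3, y), (2, x, m, 37, q), (3, y, m, 2, x), (3, y, m, 3, y), (3, y, m, 37, q), (30, t, s, 14, p), (30, t, s, 30, t), (30, t, s, 8, a), (37, q, m, 2, x), (37, q, m, 3, y), (37, q, m, 37, q), (8, a, s, 14, p), (8, a, s, 30, t), (8, a, s, 8, a)}.
Apply σ_{D != D2}; surviving tuples: {(14, p, s, 30, t), (14, p, s, 8, a), (2, x, m, 3, y), (2, x, m, 37, q), (3, y, m, 2, x), (3, y, m, 37, q), (30, t, s, 14, p), (30, t, s, 8, a), (37, q, m, 2, x), (37, q, m, 3, y), (8, a, s, 14, p), (8, a, s, 30, t)}
π_{E, C2} gives {(m, 2), (m, 3), (m, 37), (s, 14), (s, 30), (s, 8)} (6 duplicate(s) eliminated).

{(m, 2), (m, 3), (m, 37), (s, 14), (s, 30), (s, 8)}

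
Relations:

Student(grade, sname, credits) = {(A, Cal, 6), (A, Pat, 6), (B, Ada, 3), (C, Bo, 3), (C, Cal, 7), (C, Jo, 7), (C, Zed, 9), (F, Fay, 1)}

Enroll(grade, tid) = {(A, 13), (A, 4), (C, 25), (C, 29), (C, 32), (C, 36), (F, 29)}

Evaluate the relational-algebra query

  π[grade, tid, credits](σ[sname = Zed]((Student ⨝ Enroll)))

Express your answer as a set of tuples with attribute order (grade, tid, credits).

Student ⋈ Enroll (natural join on grade): {(A, Cal, 6, 13), (A, Cal, 6, 4), (A, Pat, 6, 13), (A, Pat, 6, 4), (C, Bo, 3, 25), (C, Bo, 3, 29), (C, Bo, 3, 32), (C, Bo, 3, 36), (C, Cal, 7, 25), (C, Cal, 7, 29), (C, Cal, 7, 32), (C, Cal, 7, 36), (C, Jo, 7, 25), (C, Jo, 7, 29), (C, Jo, 7, 32), (C, Jo, 7, 36), (C, Zed, 9, 25), (C, Zed, 9, 29), (C, Zed, 9, 32), (C, Zed, 9, 36), (F, Fay, 1, 29)}
σ[sname = Zed]: keep tuples satisfying sname = Zed → {(C, Zed, 9, 25), (C, Zed, 9, 29), (C, Zed, 9, 32), (C, Zed, 9, 36)}
Projecting to grade, tid, credits: {(C, 25, 9), (C, 29, 9), (C, 32, 9), (C, 36, 9)}

{(C, 25, 9), (C, 29, 9), (C, 32, 9), (C, 36, 9)}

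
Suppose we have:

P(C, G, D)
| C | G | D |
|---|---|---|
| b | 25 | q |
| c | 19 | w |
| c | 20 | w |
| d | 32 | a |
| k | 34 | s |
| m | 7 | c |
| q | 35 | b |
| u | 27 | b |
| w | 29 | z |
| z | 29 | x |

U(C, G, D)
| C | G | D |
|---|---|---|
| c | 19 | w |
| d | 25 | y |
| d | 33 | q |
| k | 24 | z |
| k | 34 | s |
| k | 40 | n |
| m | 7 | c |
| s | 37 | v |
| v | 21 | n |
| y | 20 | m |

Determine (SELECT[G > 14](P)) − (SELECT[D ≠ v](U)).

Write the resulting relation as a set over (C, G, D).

{(b, 25, q), (c, 20, w), (d, 32, a), (q, 35, b), (u, 27, b), (w, 29, z), (z, 29, x)}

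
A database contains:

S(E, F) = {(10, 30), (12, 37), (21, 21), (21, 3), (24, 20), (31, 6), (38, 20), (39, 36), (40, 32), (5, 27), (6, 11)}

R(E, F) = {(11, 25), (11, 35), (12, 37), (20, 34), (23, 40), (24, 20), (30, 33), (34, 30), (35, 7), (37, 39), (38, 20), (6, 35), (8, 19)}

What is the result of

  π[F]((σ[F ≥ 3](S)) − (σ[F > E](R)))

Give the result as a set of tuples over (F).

{11, 20, 21, 27, 3, 30, 32, 36, 6}

Selection F ≥ 3: {(10, 30), (12, 37), (21, 21), (21, 3), (24, 20), (31, 6), (38, 20), (39, 36), (40, 32), (5, 27), (6, 11)}
Selection F > E: {(11, 25), (11, 35), (12, 37), (20, 34), (23, 40), (30, 33), (37, 39), (6, 35), (8, 19)}
Difference: {(10, 30), (12, 37), (21, 21), (21, 3), (24, 20), (31, 6), (38, 20), (39, 36), (40, 32), (5, 27), (6, 11)} with {(11, 25), (11, 35), (12, 37), (20, 34), (23, 40), (30, 33), (37, 39), (6, 35), (8, 19)} → {(10, 30), (21, 21), (21, 3), (24, 20), (31, 6), (38, 20), (39, 36), (40, 32), (5, 27), (6, 11)}
π[F]: project onto (F) (1 duplicate(s) eliminated) → {11, 20, 21, 27, 3, 30, 32, 36, 6}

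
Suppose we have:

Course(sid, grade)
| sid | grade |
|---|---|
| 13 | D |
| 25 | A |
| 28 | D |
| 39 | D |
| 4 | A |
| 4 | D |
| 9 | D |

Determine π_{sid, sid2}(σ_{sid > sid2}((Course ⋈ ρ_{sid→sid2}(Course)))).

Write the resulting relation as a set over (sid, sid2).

{(13, 4), (13, 9), (25, 4), (28, 13), (28, 4), (28, 9), (39, 13), (39, 28), (39, 4), (39, 9), (9, 4)}

ρ[sid→sid2]: schema becomes (sid2, grade); tuples unchanged.
Joining Course and ρ_{sid→sid2}(Course) on grade yields {(13, D, 13), (13, D, 28), (13, D, 39), (13, D, 4), (13, D, 9), (25, A, 25), (25, A, 4), (28, D, 13), (28, D, 28), (28, D, 39), (28, D, 4), (28, D, 9), (39, D, 13), (39, D, 28), (39, D, 39), (39, D, 4), (39, D, 9), (4, A, 25), (4, A, 4), (4, D, 13), (4, D, 28), (4, D, 39), (4, D, 4), (4, D, 9), (9, D, 13), (9, D, 28), (9, D, 39), (9, D, 4), (9, D, 9)}.
Selection sid > sid2: {(13, D, 4), (13, D, 9), (25, A, 4), (28, D, 13), (28, D, 4), (28, D, 9), (39, D, 13), (39, D, 28), (39, D, 4), (39, D, 9), (9, D, 4)}
π_{sid, sid2} gives {(13, 4), (13, 9), (25, 4), (28, 13), (28, 4), (28, 9), (39, 13), (39, 28), (39, 4), (39, 9), (9, 4)}.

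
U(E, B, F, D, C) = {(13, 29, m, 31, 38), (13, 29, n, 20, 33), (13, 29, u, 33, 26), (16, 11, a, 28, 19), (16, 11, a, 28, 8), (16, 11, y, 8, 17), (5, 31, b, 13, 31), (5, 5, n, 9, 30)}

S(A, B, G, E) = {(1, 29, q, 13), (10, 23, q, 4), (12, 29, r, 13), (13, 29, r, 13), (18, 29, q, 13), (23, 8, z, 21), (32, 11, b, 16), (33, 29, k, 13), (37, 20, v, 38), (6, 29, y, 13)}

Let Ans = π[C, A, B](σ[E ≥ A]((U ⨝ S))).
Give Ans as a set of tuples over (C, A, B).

{(26, 1, 29), (26, 12, 29), (26, 13, 29), (26, 6, 29), (33, 1, 29), (33, 12, 29), (33, 13, 29), (33, 6, 29), (38, 1, 29), (38, 12, 29), (38, 13, 29), (38, 6, 29)}

Natural join on E, B: {(13, 29, m, 31, 38, 1, q), (13, 29, m, 31, 38, 12, r), (13, 29, m, 31, 38, 13, r), (13, 29, m, 31, 38, 18, q), (13, 29, m, 31, 38, 33, k), (13, 29, m, 31, 38, 6, y), (13, 29, n, 20, 33, 1, q), (13, 29, n, 20, 33, 12, r), (13, 29, n, 20, 33, 13, r), (13, 29, n, 20, 33, 18, q), (13, 29, n, 20, 33, 33, k), (13, 29, n, 20, 33, 6, y), (13, 29, u, 33, 26, 1, q), (13, 29, u, 33, 26, 12, r), (13, 29, u, 33, 26, 13, r), (13, 29, u, 33, 26, 18, q), (13, 29, u, 33, 26, 33, k), (13, 29, u, 33, 26, 6, y), (16, 11, a, 28, 19, 32, b), (16, 11, a, 28, 8, 32, b), (16, 11, y, 8, 17, 32, b)}
Filtering on E ≥ A leaves {(13, 29, m, 31, 38, 1, q), (13, 29, m, 31, 38, 12, r), (13, 29, m, 31, 38, 13, r), (13, 29, m, 31, 38, 6, y), (13, 29, n, 20, 33, 1, q), (13, 29, n, 20, 33, 12, r), (13, 29, n, 20, 33, 13, r), (13, 29, n, 20, 33, 6, y), (13, 29, u, 33, 26, 1, q), (13, 29, u, 33, 26, 12, r), (13, 29, u, 33, 26, 13, r), (13, 29, u, 33, 26, 6, y)}.
Projecting to C, A, B: {(26, 1, 29), (26, 12, 29), (26, 13, 29), (26, 6, 29), (33, 1, 29), (33, 12, 29), (33, 13, 29), (33, 6, 29), (38, 1, 29), (38, 12, 29), (38, 13, 29), (38, 6, 29)}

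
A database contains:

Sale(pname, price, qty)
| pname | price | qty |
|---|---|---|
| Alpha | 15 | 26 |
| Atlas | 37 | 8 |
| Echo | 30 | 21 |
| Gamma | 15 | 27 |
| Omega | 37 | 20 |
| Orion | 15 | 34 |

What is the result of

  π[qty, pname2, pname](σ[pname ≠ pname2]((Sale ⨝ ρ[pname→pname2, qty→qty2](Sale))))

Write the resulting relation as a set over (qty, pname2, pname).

ρ[pname→pname2, qty→qty2]: schema becomes (pname2, price, qty2); tuples unchanged.
Natural join on price: {(Alpha, 15, 26, Alpha, 26), (Alpha, 15, 26, Gamma, 27), (Alpha, 15, 26, Orion, 34), (Atlas, 37, 8, Atlas, 8), (Atlas, 37, 8, Omega, 20), (Echo, 30, 21, Echo, 21), (Gamma, 15, 27, Alpha, 26), (Gamma, 15, 27, Gamma, 27), (Gamma, 15, 27, Orion, 34), (Omega, 37, 20, Atlas, 8), (Omega, 37, 20, Omega, 20), (Orion, 15, 34, Alpha, 26), (Orion, 15, 34, Gamma, 27), (Orion, 15, 34, Orion, 34)}
Apply σ_{pname ≠ pname2}; surviving tuples: {(Alpha, 15, 26, Gamma, 27), (Alpha, 15, 26, Orion, 34), (Atlas, 37, 8, Omega, 20), (Gamma, 15, 27, Alpha, 26), (Gamma, 15, 27, Orion, 34), (Omega, 37, 20, Atlas, 8), (Orion, 15, 34, Alpha, 26), (Orion, 15, 34, Gamma, 27)}
π_{qty, pname2, pname} gives {(20, Atlas, Omega), (26, Gamma, Alpha), (26, Orion, Alpha), (27, Alpha, Gamma), (27, Orion, Gamma), (34, Alpha, Orion), (34, Gamma, Orion), (8, Omega, Atlas)}.

{(20, Atlas, Omega), (26, Gamma, Alpha), (26, Orion, Alpha), (27, Alpha, Gamma), (27, Orion, Gamma), (34, Alpha, Orion), (34, Gamma, Orion), (8, Omega, Atlas)}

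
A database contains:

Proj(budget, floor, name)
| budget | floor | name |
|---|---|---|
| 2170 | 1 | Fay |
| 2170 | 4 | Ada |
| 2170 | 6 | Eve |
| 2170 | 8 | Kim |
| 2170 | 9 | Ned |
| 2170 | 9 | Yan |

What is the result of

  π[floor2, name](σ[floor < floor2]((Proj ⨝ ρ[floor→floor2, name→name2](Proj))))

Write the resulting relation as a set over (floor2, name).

ρ[floor→floor2, name→name2]: schema becomes (budget, floor2, name2); tuples unchanged.
Natural join on budget: {(2170, 1, Fay, 1, Fay), (2170, 1, Fay, 4, Ada), (2170, 1, Fay, 6, Eve), (2170, 1, Fay, 8, Kim), (2170, 1, Fay, 9, Ned), (2170, 1, Fay, 9, Yan), (2170, 4, Ada, 1, Fay), (2170, 4, Ada, 4, Ada), (2170, 4, Ada, 6, Eve), (2170, 4, Ada, 8, Kim), (2170, 4, Ada, 9, Ned), (2170, 4, Ada, 9, Yan), (2170, 6, Eve, 1, Fay), (2170, 6, Eve, 4, Ada), (2170, 6, Eve, 6, Eve), (2170, 6, Eve, 8, Kim), (2170, 6, Eve, 9, Ned), (2170, 6, Eve, 9, Yan), (2170, 8, Kim, 1, Fay), (2170, 8, Kim, 4, Ada), (2170, 8, Kim, 6, Eve), (2170, 8, Kim, 8, Kim), (2170, 8, Kim, 9, Ned), (2170, 8, Kim, 9, Yan), (2170, 9, Ned, 1, Fay), (2170, 9, Ned, 4, Ada), (2170, 9, Ned, 6, Eve), (2170, 9, Ned, 8, Kim), (2170, 9, Ned, 9, Ned), (2170, 9, Ned, 9, Yan), (2170, 9, Yan, 1, Fay), (2170, 9, Yan, 4, Ada), (2170, 9, Yan, 6, Eve), (2170, 9, Yan, 8, Kim), (2170, 9, Yan, 9, Ned), (2170, 9, Yan, 9, Yan)}
Filtering on floor < floor2 leaves {(2170, 1, Fay, 4, Ada), (2170, 1, Fay, 6, Eve), (2170, 1, Fay, 8, Kim), (2170, 1, Fay, 9, Ned), (2170, 1, Fay, 9, Yan), (2170, 4, Ada, 6, Eve), (2170, 4, Ada, 8, Kim), (2170, 4, Ada, 9, Ned), (2170, 4, Ada, 9, Yan), (2170, 6, Eve, 8, Kim), (2170, 6, Eve, 9, Ned), (2170, 6, Eve, 9, Yan), (2170, 8, Kim, 9, Ned), (2170, 8, Kim, 9, Yan)}.
Keep only column(s) floor2, name (4 duplicate(s) eliminated): {(4, Fay), (6, Ada), (6, Fay), (8, Ada), (8, Eve), (8, Fay), (9, Ada), (9, Eve), (9, Fay), (9, Kim)}

{(4, Fay), (6, Ada), (6, Fay), (8, Ada), (8, Eve), (8, Fay), (9, Ada), (9, Eve), (9, Fay), (9, Kim)}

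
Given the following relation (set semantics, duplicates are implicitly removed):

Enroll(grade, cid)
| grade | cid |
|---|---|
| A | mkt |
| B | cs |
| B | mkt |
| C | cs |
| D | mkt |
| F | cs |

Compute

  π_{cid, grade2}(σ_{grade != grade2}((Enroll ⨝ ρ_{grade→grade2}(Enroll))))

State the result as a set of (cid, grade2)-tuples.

{(cs, B), (cs, C), (cs, F), (mkt, A), (mkt, B), (mkt, D)}

ρ[grade→grade2]: schema becomes (grade2, cid); tuples unchanged.
Natural join on cid: {(A, mkt, A), (A, mkt, B), (A, mkt, D), (B, cs, B), (B, cs, C), (B, cs, F), (B, mkt, A), (B, mkt, B), (B, mkt, D), (C, cs, B), (C, cs, C), (C, cs, F), (D, mkt, A), (D, mkt, B), (D, mkt, D), (F, cs, B), (F, cs, C), (F, cs, F)}
Selection grade != grade2: {(A, mkt, B), (A, mkt, D), (B, cs, C), (B, cs, F), (B, mkt, A), (B, mkt, D), (C, cs, B), (C, cs, F), (D, mkt, A), (D, mkt, B), (F, cs, B), (F, cs, C)}
π_{cid, grade2} gives {(cs, B), (cs, C), (cs, F), (mkt, A), (mkt, B), (mkt, D)} (6 duplicate(s) eliminated).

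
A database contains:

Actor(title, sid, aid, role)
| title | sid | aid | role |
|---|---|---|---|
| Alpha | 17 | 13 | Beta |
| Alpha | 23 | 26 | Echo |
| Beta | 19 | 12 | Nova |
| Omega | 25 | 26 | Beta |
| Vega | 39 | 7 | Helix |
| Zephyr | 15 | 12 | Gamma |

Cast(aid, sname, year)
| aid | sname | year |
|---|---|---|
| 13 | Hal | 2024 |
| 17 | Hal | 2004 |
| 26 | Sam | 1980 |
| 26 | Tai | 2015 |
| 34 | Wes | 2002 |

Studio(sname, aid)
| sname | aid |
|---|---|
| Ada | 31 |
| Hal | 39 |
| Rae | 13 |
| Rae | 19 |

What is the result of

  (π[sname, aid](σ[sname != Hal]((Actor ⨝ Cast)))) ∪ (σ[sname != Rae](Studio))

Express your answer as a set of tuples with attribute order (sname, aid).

Actor ⋈ Cast (natural join on aid): {(Alpha, 17, 13, Beta, Hal, 2024), (Alpha, 23, 26, Echo, Sam, 1980), (Alpha, 23, 26, Echo, Tai, 2015), (Omega, 25, 26, Beta, Sam, 1980), (Omega, 25, 26, Beta, Tai, 2015)}
Filtering on sname != Hal leaves {(Alpha, 23, 26, Echo, Sam, 1980), (Alpha, 23, 26, Echo, Tai, 2015), (Omega, 25, 26, Beta, Sam, 1980), (Omega, 25, 26, Beta, Tai, 2015)}.
Projecting to sname, aid (2 duplicate(s) eliminated): {(Sam, 26), (Tai, 26)}
Filtering on sname != Rae leaves {(Ada, 31), (Hal, 39)}.
Union: {(Sam, 26), (Tai, 26)} with {(Ada, 31), (Hal, 39)} → {(Ada, 31), (Hal, 39), (Sam, 26), (Tai, 26)}

{(Ada, 31), (Hal, 39), (Sam, 26), (Tai, 26)}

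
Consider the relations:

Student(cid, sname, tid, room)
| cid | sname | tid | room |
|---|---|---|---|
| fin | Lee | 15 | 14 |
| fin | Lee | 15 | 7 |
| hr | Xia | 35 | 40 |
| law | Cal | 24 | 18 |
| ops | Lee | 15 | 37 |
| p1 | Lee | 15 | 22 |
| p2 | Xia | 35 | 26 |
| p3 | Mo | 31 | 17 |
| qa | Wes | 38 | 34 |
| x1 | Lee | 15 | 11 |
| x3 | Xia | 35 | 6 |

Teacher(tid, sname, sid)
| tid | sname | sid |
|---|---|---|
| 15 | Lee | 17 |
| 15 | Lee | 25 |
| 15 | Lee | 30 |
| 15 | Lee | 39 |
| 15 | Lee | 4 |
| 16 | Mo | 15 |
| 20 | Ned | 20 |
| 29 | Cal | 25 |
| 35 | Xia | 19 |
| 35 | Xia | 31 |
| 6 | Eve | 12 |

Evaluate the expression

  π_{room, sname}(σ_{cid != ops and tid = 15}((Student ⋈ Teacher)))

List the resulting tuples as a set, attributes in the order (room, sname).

Student ⋈ Teacher (natural join on sname, tid): {(fin, Lee, 15, 14, 17), (fin, Lee, 15, 14, 25), (fin, Lee, 15, 14, 30), (fin, Lee, 15, 14, 39), (fin, Lee, 15, 14, 4), (fin, Lee, 15, 7, 17), (fin, Lee, 15, 7, 25), (fin, Lee, 15, 7, 30), (fin, Lee, 15, 7, 39), (fin, Lee, 15, 7, 4), (hr, Xia, 35, 40, 19), (hr, Xia, 35, 40, 31), (ops, Lee, 15, 37, 17), (ops, Lee, 15, 37, 25), (ops, Lee, 15, 37, 30), (ops, Lee, 15, 37, 39), (ops, Lee, 15, 37, 4), (p1, Lee, 15, 22, 17), (p1, Lee, 15, 22, 25), (p1, Lee, 15, 22, 30), (p1, Lee, 15, 22, 39), (p1, Lee, 15, 22, 4), (p2, Xia, 35, 26, 19), (p2, Xia, 35, 26, 31), (x1, Lee, 15, 11, 17), (x1, Lee, 15, 11, 25), (x1, Lee, 15, 11, 30), (x1, Lee, 15, 11, 39), (x1, Lee, 15, 11, 4), (x3, Xia, 35, 6, 19), (x3, Xia, 35, 6, 31)}
Selection cid != ops and tid = 15: {(fin, Lee, 15, 14, 17), (fin, Lee, 15, 14, 25), (fin, Lee, 15, 14, 30), (fin, Lee, 15, 14, 39), (fin, Lee, 15, 14, 4), (fin, Lee, 15, 7, 17), (fin, Lee, 15, 7, 25), (fin, Lee, 15, 7, 30), (fin, Lee, 15, 7, 39), (fin, Lee, 15, 7, 4), (p1, Lee, 15, 22, 17), (p1, Lee, 15, 22, 25), (p1, Lee, 15, 22, 30), (p1, Lee, 15, 22, 39), (p1, Lee, 15, 22, 4), (x1, Lee, 15, 11, 17), (x1, Lee, 15, 11, 25), (x1, Lee, 15, 11, 30), (x1, Lee, 15, 11, 39), (x1, Lee, 15, 11, 4)}
Projecting to room, sname (16 duplicate(s) eliminated): {(11, Lee), (14, Lee), (22, Lee), (7, Lee)}

{(11, Lee), (14, Lee), (22, Lee), (7, Lee)}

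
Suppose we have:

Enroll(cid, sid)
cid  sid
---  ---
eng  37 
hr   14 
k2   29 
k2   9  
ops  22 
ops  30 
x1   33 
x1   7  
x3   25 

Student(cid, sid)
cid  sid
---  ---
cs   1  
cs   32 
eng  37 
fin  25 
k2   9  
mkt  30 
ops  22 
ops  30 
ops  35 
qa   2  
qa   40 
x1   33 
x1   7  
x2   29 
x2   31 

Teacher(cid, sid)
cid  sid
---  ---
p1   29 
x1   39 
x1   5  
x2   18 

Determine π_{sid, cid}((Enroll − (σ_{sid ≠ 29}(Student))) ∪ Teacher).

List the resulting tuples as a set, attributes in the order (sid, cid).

{(14, hr), (18, x2), (25, x3), (29, k2), (29, p1), (39, x1), (5, x1)}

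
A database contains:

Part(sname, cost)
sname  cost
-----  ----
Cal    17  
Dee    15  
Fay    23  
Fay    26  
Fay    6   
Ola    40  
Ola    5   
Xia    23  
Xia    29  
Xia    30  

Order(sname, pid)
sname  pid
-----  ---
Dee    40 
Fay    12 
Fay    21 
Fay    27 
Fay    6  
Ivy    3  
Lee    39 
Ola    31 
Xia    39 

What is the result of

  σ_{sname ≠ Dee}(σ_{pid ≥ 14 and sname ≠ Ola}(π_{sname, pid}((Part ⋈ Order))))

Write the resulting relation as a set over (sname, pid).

{(Fay, 21), (Fay, 27), (Xia, 39)}

Part ⋈ Order (natural join on sname): {(Dee, 15, 40), (Fay, 23, 12), (Fay, 23, 21), (Fay, 23, 27), (Fay, 23, 6), (Fay, 26, 12), (Fay, 26, 21), (Fay, 26, 27), (Fay, 26, 6), (Fay, 6, 12), (Fay, 6, 21), (Fay, 6, 27), (Fay, 6, 6), (Ola, 40, 31), (Ola, 5, 31), (Xia, 23, 39), (Xia, 29, 39), (Xia, 30, 39)}
π_{sname, pid} gives {(Dee, 40), (Fay, 12), (Fay, 21), (Fay, 27), (Fay, 6), (Ola, 31), (Xia, 39)} (11 duplicate(s) eliminated).
σ[pid ≥ 14 and sname ≠ Ola]: keep tuples satisfying pid ≥ 14 and sname ≠ Ola → {(Dee, 40), (Fay, 21), (Fay, 27), (Xia, 39)}
σ[sname ≠ Dee]: keep tuples satisfying sname ≠ Dee → {(Fay, 21), (Fay, 27), (Xia, 39)}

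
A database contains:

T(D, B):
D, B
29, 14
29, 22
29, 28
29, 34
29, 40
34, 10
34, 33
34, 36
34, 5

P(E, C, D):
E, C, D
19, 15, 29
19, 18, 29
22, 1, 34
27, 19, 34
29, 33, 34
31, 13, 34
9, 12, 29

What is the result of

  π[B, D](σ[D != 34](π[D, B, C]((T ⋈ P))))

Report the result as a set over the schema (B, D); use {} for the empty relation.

Joining T and P on D yields {(29, 14, 19, 15), (29, 14, 19, 18), (29, 14, 9, 12), (29, 22, 19, 15), (29, 22, 19, 18), (29, 22, 9, 12), (29, 28, 19, 15), (29, 28, 19, 18), (29, 28, 9, 12), (29, 34, 19, 15), (29, 34, 19, 18), (29, 34, 9, 12), (29, 40, 19, 15), (29, 40, 19, 18), (29, 40, 9, 12), (34, 10, 22, 1), (34, 10, 27, 19), (34, 10, 29, 33), (34, 10, 31, 13), (34, 33, 22, 1), (34, 33, 27, 19), (34, 33, 29, 33), (34, 33, 31, 13), (34, 36, 22, 1), (34, 36, 27, 19), (34, 36, 29, 33), (34, 36, 31, 13), (34, 5, 22, 1), (34, 5, 27, 19), (34, 5, 29, 33), (34, 5, 31, 13)}.
π_{D, B, C} gives {(29, 14, 12), (29, 14, 15), (29, 14, 18), (29, 22, 12), (29, 22, 15), (29, 22, 18), (29, 28, 12), (29, 28, 15), (29, 28, 18), (29, 34, 12), (29, 34, 15), (29, 34, 18), (29, 40, 12), (29, 40, 15), (29, 40, 18), (34, 10, 1), (34, 10, 13), (34, 10, 19), (34, 10, 33), (34, 33, 1), (34, 33, 13), (34, 33, 19), (34, 33, 33), (34, 36, 1), (34, 36, 13), (34, 36, 19), (34, 36, 33), (34, 5, 1), (34, 5, 13), (34, 5, 19), (34, 5, 33)}.
Filtering on D != 34 leaves {(29, 14, 12), (29, 14, 15), (29, 14, 18), (29, 22, 12), (29, 22, 15), (29, 22, 18), (29, 28, 12), (29, 28, 15), (29, 28, 18), (29, 34, 12), (29, 34, 15), (29, 34, 18), (29, 40, 12), (29, 40, 15), (29, 40, 18)}.
π_{B, D} gives {(14, 29), (22, 29), (28, 29), (34, 29), (40, 29)} (10 duplicate(s) eliminated).

{(14, 29), (22, 29), (28, 29), (34, 29), (40, 29)}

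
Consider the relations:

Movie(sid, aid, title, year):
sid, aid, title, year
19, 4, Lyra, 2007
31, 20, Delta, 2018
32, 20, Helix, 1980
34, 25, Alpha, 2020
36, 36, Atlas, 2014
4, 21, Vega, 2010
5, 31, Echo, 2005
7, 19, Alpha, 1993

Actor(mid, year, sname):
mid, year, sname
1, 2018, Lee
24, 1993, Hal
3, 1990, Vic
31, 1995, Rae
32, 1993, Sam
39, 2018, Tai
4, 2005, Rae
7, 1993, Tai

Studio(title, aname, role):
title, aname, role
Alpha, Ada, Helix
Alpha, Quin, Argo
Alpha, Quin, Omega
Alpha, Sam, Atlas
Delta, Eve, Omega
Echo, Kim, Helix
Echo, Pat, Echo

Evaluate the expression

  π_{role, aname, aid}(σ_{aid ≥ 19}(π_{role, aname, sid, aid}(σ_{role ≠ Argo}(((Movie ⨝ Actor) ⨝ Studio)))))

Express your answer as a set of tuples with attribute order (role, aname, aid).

{(Atlas, Sam, 19), (Echo, Pat, 31), (Helix, Ada, 19), (Helix, Kim, 31), (Omega, Eve, 20), (Omega, Quin, 19)}

Movie ⋈ Actor (natural join on year): {(31, 20, Delta, 2018, 1, Lee), (31, 20, Delta, 2018, 39, Tai), (5, 31, Echo, 2005, 4, Rae), (7, 19, Alpha, 1993, 24, Hal), (7, 19, Alpha, 1993, 32, Sam), (7, 19, Alpha, 1993, 7, Tai)}
(Movie ⨝ Actor) ⋈ Studio (natural join on title): {(31, 20, Delta, 2018, 1, Lee, Eve, Omega), (31, 20, Delta, 2018, 39, Tai, Eve, Omega), (5, 31, Echo, 2005, 4, Rae, Kim, Helix), (5, 31, Echo, 2005, 4, Rae, Pat, Echo), (7, 19, Alpha, 1993, 24, Hal, Ada, Helix), (7, 19, Alpha, 1993, 24, Hal, Quin, Argo), (7, 19, Alpha, 1993, 24, Hal, Quin, Omega), (7, 19, Alpha, 1993, 24, Hal, Sam, Atlas), (7, 19, Alpha, 1993, 32, Sam, Ada, Helix), (7, 19, Alpha, 1993, 32, Sam, Quin, Argo), (7, 19, Alpha, 1993, 32, Sam, Quin, Omega), (7, 19, Alpha, 1993, 32, Sam, Sam, Atlas), (7, 19, Alpha, 1993, 7, Tai, Ada, Helix), (7, 19, Alpha, 1993, 7, Tai, Quin, Argo), (7, 19, Alpha, 1993, 7, Tai, Quin, Omega), (7, 19, Alpha, 1993, 7, Tai, Sam, Atlas)}
σ[role ≠ Argo]: keep tuples satisfying role ≠ Argo → {(31, 20, Delta, 2018, 1, Lee, Eve, Omega), (31, 20, Delta, 2018, 39, Tai, Eve, Omega), (5, 31, Echo, 2005, 4, Rae, Kim, Helix), (5, 31, Echo, 2005, 4, Rae, Pat, Echo), (7, 19, Alpha, 1993, 24, Hal, Ada, Helix), (7, 19, Alpha, 1993, 24, Hal, Quin, Omega), (7, 19, Alpha, 1993, 24, Hal, Sam, Atlas), (7, 19, Alpha, 1993, 32, Sam, Ada, Helix), (7, 19, Alpha, 1993, 32, Sam, Quin, Omega), (7, 19, Alpha, 1993, 32, Sam, Sam, Atlas), (7, 19, Alpha, 1993, 7, Tai, Ada, Helix), (7, 19, Alpha, 1993, 7, Tai, Quin, Omega), (7, 19, Alpha, 1993, 7, Tai, Sam, Atlas)}
Projecting to role, aname, sid, aid (7 duplicate(s) eliminated): {(Atlas, Sam, 7, 19), (Echo, Pat, 5, 31), (Helix, Ada, 7, 19), (Helix, Kim, 5, 31), (Omega, Eve, 31, 20), (Omega, Quin, 7, 19)}
σ[aid ≥ 19]: keep tuples satisfying aid ≥ 19 → {(Atlas, Sam, 7, 19), (Echo, Pat, 5, 31), (Helix, Ada, 7, 19), (Helix, Kim, 5, 31), (Omega, Eve, 31, 20), (Omega, Quin, 7, 19)}
Projecting to role, aname, aid: {(Atlas, Sam, 19), (Echo, Pat, 31), (Helix, Ada, 19), (Helix, Kim, 31), (Omega, Eve, 20), (Omega, Quin, 19)}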